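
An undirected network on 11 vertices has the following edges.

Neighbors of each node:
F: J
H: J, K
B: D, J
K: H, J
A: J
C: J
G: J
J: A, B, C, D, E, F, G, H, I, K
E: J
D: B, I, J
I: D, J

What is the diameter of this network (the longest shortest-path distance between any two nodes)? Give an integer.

2

Eccentricity of each node (its greatest distance to any other): A:2, B:2, C:2, D:2, E:2, F:2, G:2, H:2, I:2, J:1, K:2.
The maximum eccentricity is 2, realized for instance by the pair C–I via C – J – I. So the diameter is 2.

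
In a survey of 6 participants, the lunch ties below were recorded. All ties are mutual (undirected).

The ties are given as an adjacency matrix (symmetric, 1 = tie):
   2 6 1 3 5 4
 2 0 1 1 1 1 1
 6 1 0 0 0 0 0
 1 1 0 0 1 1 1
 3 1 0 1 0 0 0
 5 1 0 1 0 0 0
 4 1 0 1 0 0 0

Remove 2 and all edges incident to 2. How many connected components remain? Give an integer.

2

Without 2, the remaining ties split the others into: {6}; {1, 3, 4, 5}.
That's 2 separate components.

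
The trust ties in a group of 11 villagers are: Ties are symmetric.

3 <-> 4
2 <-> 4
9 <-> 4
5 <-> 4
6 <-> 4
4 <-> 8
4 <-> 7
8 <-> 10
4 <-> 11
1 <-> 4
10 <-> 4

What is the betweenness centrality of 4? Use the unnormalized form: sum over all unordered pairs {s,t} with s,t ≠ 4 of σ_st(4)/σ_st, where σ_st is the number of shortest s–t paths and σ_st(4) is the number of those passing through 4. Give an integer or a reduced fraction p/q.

44

Pairs whose geodesics pass through 4 — 2–6: 1; 2–1: 1; 2–5: 1; 2–9: 1; 2–11: 1; 2–3: 1; 2–7: 1; 2–10: 1; 2–8: 1; 6–1: 1; 6–5: 1; 6–9: 1; 6–11: 1; 6–3: 1 … (+30 more pairs).
All other pairs contribute 0.
Summing the contributions gives betweenness(4) = 44.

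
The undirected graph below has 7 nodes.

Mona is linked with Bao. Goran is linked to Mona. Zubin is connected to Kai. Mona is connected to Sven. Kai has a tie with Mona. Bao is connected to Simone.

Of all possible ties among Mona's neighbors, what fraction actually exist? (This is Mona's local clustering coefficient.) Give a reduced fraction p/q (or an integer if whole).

0

Mona's neighbors: Bao, Goran, Kai, and Sven (k = 4).
Possible neighbor pairs: C(4,2) = 6. Edges among them: none → e = 0.
Clustering(Mona) = 0/6 = 0.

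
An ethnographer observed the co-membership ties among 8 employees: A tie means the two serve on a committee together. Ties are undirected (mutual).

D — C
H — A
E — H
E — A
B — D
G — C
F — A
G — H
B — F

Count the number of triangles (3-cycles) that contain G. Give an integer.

0

G's neighbors are C and H, but none of them are tied to each other, so no triangle contains G.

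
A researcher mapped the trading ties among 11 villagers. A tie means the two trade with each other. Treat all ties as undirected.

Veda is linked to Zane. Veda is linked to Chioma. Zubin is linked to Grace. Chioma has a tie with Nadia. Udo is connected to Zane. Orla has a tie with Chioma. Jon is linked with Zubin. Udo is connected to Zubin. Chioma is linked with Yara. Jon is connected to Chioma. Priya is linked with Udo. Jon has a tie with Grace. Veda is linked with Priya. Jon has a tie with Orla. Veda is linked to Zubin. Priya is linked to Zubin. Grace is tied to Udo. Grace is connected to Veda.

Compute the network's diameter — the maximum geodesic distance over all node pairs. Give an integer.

4

Eccentricity of each node (its greatest distance to any other): Chioma:3, Grace:3, Jon:3, Nadia:4, Orla:3, Priya:3, Udo:4, Veda:2, Yara:4, Zane:3, Zubin:3.
The maximum eccentricity is 4, realized for instance by the pair Udo–Yara via Udo – Grace – Jon – Chioma – Yara. So the diameter is 4.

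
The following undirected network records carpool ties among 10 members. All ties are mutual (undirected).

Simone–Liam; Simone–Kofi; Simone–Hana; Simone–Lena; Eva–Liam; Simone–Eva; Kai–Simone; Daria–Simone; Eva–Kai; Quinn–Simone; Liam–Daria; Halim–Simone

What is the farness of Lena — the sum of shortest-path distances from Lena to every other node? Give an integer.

17

Distances from Lena: Daria:2, Eva:2, Halim:2, Hana:2, Kai:2, Kofi:2, Liam:2, Quinn:2, Simone:1.
Sum = 2 + 2 + 2 + 2 + 2 + 2 + 2 + 2 + 1 = 17.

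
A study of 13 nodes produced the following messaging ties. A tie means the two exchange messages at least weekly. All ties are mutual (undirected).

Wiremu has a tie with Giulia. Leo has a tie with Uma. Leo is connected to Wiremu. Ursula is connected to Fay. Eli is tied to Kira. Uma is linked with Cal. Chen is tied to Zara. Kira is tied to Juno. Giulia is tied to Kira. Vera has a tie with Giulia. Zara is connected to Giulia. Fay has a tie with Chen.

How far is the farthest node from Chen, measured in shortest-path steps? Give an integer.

6

Distances from Chen: Cal:6, Eli:4, Fay:1, Giulia:2, Juno:4, Kira:3, Leo:4, Uma:5, Ursula:2, Vera:3, Wiremu:3, Zara:1.
The largest is 6 (to Cal), so the eccentricity of Chen is 6.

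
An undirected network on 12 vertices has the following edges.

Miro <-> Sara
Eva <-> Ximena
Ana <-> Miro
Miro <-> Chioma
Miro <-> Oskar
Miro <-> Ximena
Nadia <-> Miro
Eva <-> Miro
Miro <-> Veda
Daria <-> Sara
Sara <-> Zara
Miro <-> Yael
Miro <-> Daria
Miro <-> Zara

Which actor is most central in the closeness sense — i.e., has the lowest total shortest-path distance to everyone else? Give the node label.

Farness (sum of distances to all others) for each node — Ana:21, Chioma:21, Daria:20, Eva:20, Miro:11, Nadia:21, Oskar:21, Sara:19, Veda:21, Ximena:20, Yael:21, Zara:20.
The smallest farness is 11, for Miro, so Miro has the highest closeness.

Miro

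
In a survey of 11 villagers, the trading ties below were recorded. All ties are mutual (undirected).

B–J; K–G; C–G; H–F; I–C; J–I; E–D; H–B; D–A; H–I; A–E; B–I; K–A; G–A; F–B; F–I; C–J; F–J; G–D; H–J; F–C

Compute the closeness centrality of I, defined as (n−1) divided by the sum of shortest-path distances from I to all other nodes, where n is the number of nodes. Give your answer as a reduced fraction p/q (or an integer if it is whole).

1/2

Distances from I: A:3, B:1, C:1, D:3, E:4, F:1, G:2, H:1, J:1, K:3. Sum = 20.
n = 11, so closeness = 10/20 = 1/2.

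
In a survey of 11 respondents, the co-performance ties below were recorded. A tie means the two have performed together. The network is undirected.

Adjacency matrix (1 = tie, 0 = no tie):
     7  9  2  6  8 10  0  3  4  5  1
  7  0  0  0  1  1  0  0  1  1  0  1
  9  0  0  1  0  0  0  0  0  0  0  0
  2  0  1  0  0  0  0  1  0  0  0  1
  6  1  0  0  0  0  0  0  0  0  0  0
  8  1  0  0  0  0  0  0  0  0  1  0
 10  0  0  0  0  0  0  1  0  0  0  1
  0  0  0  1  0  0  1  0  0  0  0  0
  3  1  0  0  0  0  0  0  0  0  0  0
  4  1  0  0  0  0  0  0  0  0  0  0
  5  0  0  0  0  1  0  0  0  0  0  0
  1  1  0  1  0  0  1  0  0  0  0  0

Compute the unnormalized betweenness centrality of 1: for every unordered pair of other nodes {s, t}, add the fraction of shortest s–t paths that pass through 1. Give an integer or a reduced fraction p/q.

25

Pairs whose geodesics pass through 1 — 7–9: 1; 7–2: 1; 7–10: 1; 7–0: 2/2; 9–6: 1; 9–8: 1; 9–10: 1/2; 9–3: 1; 9–4: 1; 9–5: 1; 2–6: 1; 2–8: 1; 2–10: 1/2; 2–3: 1 … (+12 more pairs).
All other pairs contribute 0.
Summing the contributions gives betweenness(1) = 25.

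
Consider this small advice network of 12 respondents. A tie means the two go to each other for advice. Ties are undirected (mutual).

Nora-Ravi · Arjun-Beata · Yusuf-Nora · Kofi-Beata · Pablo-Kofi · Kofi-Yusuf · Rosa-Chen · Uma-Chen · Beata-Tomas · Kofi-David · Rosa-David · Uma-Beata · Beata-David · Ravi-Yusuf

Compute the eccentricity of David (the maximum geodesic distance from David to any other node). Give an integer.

Distances from David: Arjun:2, Beata:1, Chen:2, Kofi:1, Nora:3, Pablo:2, Ravi:3, Rosa:1, Tomas:2, Uma:2, Yusuf:2.
The largest is 3 (to Ravi and Nora), so the eccentricity of David is 3.

3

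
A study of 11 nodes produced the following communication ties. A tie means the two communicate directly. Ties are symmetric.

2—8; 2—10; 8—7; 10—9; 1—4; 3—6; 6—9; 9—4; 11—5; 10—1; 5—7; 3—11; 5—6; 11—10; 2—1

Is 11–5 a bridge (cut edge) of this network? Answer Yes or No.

No

Even without that edge, 11 still reaches 5 via 11 – 3 – 6 – 5, so the network stays connected. Not a bridge.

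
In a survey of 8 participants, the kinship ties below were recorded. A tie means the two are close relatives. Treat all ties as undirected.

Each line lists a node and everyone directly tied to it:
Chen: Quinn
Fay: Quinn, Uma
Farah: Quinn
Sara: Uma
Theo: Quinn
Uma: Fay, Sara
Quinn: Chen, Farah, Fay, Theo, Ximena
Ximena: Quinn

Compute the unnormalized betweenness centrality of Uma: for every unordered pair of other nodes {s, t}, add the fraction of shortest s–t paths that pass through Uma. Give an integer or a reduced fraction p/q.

6

Pairs whose geodesics pass through Uma — Fay–Sara: 1; Farah–Sara: 1; Sara–Chen: 1; Sara–Ximena: 1; Sara–Quinn: 1; Sara–Theo: 1.
All other pairs contribute 0.
Summing the contributions gives betweenness(Uma) = 6.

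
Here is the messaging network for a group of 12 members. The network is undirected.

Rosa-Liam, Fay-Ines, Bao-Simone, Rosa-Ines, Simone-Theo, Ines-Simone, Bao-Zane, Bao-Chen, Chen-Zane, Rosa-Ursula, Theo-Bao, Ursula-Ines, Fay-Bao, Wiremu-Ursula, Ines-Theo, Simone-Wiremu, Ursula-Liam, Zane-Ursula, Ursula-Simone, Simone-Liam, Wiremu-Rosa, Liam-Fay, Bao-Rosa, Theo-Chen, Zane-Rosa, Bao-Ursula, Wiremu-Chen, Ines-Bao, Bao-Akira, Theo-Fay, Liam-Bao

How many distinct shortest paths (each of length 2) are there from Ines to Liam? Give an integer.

The shortest distance is 2. The length-2 paths are: Ines–Bao–Liam; Ines–Fay–Liam; Ines–Simone–Liam; Ines–Ursula–Liam; Ines–Rosa–Liam.
That gives 5 distinct shortest paths.

5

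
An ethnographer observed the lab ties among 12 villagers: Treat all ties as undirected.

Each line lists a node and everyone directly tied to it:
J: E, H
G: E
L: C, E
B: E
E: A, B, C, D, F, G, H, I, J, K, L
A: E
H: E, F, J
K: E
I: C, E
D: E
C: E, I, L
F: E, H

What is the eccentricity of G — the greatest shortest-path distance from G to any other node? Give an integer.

2

Distances from G: A:2, B:2, C:2, D:2, E:1, F:2, H:2, I:2, J:2, K:2, L:2.
The largest is 2 (to I, L, D, J, F, K, C, A, B, and H), so the eccentricity of G is 2.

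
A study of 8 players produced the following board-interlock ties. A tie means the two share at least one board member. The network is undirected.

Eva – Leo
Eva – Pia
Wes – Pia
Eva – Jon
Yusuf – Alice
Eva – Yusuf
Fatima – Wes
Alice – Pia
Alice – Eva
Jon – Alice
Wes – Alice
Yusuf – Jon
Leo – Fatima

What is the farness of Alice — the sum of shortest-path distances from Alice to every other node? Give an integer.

Distances from Alice: Eva:1, Fatima:2, Jon:1, Leo:2, Pia:1, Wes:1, Yusuf:1.
Sum = 1 + 2 + 1 + 2 + 1 + 1 + 1 = 9.

9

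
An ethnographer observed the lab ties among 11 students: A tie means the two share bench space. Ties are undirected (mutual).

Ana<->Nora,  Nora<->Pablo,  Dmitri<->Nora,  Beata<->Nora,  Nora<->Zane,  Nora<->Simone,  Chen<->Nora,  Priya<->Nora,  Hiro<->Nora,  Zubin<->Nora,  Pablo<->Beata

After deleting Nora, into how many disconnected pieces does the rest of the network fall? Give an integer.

9

Without Nora, the remaining ties split the others into: {Zubin}; {Zane}; {Priya}; {Beata, Pablo}; {Dmitri}; {Ana}; {Hiro}; {Chen}; {Simone}.
That's 9 separate components.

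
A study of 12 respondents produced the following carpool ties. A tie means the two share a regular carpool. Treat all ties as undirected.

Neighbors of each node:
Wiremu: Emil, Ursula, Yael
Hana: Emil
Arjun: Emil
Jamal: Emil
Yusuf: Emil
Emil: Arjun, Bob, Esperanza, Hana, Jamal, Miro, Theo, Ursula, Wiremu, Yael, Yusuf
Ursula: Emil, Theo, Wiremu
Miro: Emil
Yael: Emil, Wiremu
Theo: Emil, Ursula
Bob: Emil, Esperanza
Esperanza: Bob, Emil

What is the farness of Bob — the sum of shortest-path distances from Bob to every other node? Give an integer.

20

Distances from Bob: Arjun:2, Emil:1, Esperanza:1, Hana:2, Jamal:2, Miro:2, Theo:2, Ursula:2, Wiremu:2, Yael:2, Yusuf:2.
Sum = 2 + 1 + 1 + 2 + 2 + 2 + 2 + 2 + 2 + 2 + 2 = 20.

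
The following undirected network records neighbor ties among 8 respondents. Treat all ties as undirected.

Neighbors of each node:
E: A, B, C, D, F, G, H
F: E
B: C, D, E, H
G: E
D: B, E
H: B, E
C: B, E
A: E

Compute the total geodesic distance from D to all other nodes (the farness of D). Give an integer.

12

Distances from D: A:2, B:1, C:2, E:1, F:2, G:2, H:2.
Sum = 2 + 1 + 2 + 1 + 2 + 2 + 2 = 12.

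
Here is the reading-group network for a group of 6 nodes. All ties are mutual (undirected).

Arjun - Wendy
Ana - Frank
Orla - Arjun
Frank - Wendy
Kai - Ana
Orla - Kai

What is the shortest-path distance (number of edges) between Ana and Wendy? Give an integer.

One shortest route is Ana – Frank – Wendy, which uses 2 edges, and Ana and Wendy are not directly tied, so nothing shorter exists. So d(Ana,Wendy) = 2.

2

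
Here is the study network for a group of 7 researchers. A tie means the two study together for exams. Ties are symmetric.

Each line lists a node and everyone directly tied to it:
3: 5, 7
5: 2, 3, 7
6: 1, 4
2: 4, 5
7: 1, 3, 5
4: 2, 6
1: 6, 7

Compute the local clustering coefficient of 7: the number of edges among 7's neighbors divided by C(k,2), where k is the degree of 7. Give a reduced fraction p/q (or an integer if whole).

1/3

7's neighbors: 1, 3, and 5 (k = 3).
Possible neighbor pairs: C(3,2) = 3. Edges among them: 3–5 → e = 1.
Clustering(7) = 1/3.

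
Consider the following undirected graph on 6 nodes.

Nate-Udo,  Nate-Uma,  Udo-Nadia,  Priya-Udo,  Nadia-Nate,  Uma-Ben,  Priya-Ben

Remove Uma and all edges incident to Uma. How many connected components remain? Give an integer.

1

Uma's neighbors (Ben and Nate) remain reachable from one another through other ties, so the rest of the network stays in one piece.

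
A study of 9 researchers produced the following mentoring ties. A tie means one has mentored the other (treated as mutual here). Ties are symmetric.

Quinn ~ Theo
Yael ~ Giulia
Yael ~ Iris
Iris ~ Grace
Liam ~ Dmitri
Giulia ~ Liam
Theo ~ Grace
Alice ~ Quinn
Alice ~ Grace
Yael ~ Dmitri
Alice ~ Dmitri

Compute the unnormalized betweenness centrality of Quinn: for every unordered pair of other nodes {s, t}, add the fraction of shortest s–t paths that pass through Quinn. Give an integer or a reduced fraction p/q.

Pairs whose geodesics pass through Quinn — Liam–Theo: 1/2; Dmitri–Theo: 1/2; Alice–Theo: 1/2.
All other pairs contribute 0.
Summing the contributions gives betweenness(Quinn) = 3/2.

3/2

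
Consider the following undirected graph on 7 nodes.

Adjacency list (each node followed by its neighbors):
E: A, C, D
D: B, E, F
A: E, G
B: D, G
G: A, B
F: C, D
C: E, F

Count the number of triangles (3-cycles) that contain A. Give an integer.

A's neighbors are E and G, but none of them are tied to each other, so no triangle contains A.

0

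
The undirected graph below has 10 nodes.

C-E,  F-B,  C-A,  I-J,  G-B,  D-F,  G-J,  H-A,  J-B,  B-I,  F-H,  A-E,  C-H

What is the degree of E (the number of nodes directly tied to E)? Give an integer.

E is directly tied to A and C. That is 2 neighbors, so the degree of E is 2.

2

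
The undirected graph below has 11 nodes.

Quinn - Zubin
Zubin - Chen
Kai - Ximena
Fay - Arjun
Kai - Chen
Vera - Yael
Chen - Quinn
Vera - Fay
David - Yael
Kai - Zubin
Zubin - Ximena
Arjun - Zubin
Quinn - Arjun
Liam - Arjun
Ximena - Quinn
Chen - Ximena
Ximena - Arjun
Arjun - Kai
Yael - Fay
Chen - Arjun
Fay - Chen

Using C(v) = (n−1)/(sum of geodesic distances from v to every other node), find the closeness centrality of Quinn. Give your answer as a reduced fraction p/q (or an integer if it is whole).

1/2

Distances from Quinn: Arjun:1, Chen:1, David:4, Fay:2, Kai:2, Liam:2, Vera:3, Ximena:1, Yael:3, Zubin:1. Sum = 20.
n = 11, so closeness = 10/20 = 1/2.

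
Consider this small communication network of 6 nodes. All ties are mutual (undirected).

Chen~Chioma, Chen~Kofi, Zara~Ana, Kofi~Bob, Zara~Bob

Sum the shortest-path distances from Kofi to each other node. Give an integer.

9

Distances from Kofi: Ana:3, Bob:1, Chen:1, Chioma:2, Zara:2.
Sum = 3 + 1 + 1 + 2 + 2 = 9.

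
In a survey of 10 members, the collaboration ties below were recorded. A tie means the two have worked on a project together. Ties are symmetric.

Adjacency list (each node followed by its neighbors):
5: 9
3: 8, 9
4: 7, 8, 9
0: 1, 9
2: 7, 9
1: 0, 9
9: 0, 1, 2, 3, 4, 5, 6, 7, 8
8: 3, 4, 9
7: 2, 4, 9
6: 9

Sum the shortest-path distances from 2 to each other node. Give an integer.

16

Distances from 2: 0:2, 1:2, 3:2, 4:2, 5:2, 6:2, 7:1, 8:2, 9:1.
Sum = 2 + 2 + 2 + 2 + 2 + 2 + 1 + 2 + 1 = 16.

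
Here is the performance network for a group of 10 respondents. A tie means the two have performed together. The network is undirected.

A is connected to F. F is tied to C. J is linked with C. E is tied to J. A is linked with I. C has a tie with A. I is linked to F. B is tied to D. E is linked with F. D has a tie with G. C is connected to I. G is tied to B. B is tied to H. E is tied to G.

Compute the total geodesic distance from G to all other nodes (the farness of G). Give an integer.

Distances from G: A:3, B:1, C:3, D:1, E:1, F:2, H:2, I:3, J:2.
Sum = 3 + 1 + 3 + 1 + 1 + 2 + 2 + 3 + 2 = 18.

18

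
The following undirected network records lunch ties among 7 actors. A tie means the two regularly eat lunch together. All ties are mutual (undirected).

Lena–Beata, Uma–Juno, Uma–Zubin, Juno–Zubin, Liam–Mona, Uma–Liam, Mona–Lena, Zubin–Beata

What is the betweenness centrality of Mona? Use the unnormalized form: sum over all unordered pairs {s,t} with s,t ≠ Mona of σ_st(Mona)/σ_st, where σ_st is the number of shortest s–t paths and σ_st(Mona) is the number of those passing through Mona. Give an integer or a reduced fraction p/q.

Pairs whose geodesics pass through Mona — Liam–Lena: 1; Liam–Beata: 1/2; Lena–Uma: 1/2.
All other pairs contribute 0.
Summing the contributions gives betweenness(Mona) = 2.

2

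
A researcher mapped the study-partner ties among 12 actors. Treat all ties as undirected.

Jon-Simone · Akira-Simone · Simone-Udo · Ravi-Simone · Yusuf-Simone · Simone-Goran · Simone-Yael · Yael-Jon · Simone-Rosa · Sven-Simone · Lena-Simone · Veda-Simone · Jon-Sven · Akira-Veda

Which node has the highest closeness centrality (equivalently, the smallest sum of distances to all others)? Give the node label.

Simone

Farness (sum of distances to all others) for each node — Akira:20, Goran:21, Jon:19, Lena:21, Ravi:21, Rosa:21, Simone:11, Sven:20, Udo:21, Veda:20, Yael:20, Yusuf:21.
The smallest farness is 11, for Simone, so Simone has the highest closeness.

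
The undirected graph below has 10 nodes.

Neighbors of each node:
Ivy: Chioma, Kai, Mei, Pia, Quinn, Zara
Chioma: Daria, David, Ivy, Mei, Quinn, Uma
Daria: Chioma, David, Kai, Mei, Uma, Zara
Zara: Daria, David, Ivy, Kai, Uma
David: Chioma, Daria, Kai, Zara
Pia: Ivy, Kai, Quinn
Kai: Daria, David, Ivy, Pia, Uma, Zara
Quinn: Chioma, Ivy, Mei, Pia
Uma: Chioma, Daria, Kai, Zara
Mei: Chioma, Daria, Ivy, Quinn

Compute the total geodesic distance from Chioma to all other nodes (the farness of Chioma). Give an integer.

Distances from Chioma: Daria:1, David:1, Ivy:1, Kai:2, Mei:1, Pia:2, Quinn:1, Uma:1, Zara:2.
Sum = 1 + 1 + 1 + 2 + 1 + 2 + 1 + 1 + 2 = 12.

12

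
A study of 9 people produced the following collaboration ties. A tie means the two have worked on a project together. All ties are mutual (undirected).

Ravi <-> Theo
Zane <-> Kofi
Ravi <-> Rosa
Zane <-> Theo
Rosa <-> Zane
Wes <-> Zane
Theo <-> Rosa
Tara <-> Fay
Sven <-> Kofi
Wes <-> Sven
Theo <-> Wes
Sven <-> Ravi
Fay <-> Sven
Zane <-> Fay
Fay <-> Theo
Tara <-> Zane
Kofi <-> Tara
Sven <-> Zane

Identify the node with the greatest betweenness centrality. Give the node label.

Unnormalized betweenness of each node: Fay:17/12, Kofi:1/2, Ravi:3/4, Rosa:1/2, Sven:4, Tara:1/3, Theo:3, Wes:1/4, Zane:33/4.
Zane has the largest value, 33/4, making it the main broker — the node through which the most shortest paths run.

Zane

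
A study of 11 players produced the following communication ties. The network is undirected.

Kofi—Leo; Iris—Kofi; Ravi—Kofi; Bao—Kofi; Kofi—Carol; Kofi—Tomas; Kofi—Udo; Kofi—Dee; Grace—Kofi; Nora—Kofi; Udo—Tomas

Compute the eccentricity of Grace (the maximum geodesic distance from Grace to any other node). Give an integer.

Distances from Grace: Bao:2, Carol:2, Dee:2, Iris:2, Kofi:1, Leo:2, Nora:2, Ravi:2, Tomas:2, Udo:2.
The largest is 2 (to Bao, Udo, Ravi, Tomas, Nora, Carol, Iris, Leo, and Dee), so the eccentricity of Grace is 2.

2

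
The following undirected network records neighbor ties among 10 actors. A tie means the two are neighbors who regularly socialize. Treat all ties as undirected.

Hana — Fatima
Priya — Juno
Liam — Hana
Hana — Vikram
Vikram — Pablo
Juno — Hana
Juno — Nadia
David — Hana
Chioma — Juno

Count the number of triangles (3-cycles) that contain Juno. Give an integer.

0

Juno's neighbors are Chioma, Hana, Nadia, and Priya, but none of them are tied to each other, so no triangle contains Juno.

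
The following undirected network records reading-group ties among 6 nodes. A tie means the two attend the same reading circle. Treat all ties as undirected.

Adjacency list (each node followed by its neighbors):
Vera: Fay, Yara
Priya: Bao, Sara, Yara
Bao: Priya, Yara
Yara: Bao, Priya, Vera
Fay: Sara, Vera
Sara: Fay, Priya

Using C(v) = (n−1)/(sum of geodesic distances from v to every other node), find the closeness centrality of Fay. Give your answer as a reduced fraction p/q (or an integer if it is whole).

Distances from Fay: Bao:3, Priya:2, Sara:1, Vera:1, Yara:2. Sum = 9.
n = 6, so closeness = 5/9.

5/9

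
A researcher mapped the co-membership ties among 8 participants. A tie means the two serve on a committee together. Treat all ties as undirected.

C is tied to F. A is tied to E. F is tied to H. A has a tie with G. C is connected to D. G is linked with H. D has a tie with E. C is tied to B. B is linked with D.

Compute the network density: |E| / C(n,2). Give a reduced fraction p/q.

9/28

There are 9 edges and 8 nodes, so the maximum possible is C(8,2) = 28.
Density = 9/28.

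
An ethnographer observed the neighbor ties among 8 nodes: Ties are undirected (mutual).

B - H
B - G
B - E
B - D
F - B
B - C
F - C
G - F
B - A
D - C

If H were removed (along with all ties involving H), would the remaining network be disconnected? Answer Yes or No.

Even without H, every remaining node can still reach every other (the residual graph is connected), so H is not a cut vertex.

No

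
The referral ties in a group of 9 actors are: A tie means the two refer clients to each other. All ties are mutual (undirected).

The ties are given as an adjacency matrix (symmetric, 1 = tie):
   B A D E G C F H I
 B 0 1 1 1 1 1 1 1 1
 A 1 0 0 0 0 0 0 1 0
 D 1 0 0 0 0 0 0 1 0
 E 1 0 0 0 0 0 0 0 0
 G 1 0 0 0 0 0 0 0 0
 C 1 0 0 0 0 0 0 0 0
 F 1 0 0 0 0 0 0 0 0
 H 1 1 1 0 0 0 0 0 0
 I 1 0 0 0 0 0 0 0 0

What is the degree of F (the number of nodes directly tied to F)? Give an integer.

1

F is directly tied to B. That is 1 neighbor, so the degree of F is 1.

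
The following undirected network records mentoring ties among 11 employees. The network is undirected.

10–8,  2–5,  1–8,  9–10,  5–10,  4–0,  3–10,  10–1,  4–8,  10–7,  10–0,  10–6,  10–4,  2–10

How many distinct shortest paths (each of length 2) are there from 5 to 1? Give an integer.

1

The shortest distance is 2, and the only length-2 path is 5–10–1. So there is exactly 1 shortest path.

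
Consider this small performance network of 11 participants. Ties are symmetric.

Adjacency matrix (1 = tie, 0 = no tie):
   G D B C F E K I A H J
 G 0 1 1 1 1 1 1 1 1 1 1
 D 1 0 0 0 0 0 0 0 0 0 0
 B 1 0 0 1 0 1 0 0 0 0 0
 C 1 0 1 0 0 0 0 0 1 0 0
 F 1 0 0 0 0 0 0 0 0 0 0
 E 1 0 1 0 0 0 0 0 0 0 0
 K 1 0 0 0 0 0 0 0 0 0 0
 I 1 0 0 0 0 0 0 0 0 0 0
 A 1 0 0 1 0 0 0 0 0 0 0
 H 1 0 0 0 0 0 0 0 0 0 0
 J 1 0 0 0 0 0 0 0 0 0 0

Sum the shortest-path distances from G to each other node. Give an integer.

10

Distances from G: A:1, B:1, C:1, D:1, E:1, F:1, H:1, I:1, J:1, K:1.
Sum = 1 + 1 + 1 + 1 + 1 + 1 + 1 + 1 + 1 + 1 = 10.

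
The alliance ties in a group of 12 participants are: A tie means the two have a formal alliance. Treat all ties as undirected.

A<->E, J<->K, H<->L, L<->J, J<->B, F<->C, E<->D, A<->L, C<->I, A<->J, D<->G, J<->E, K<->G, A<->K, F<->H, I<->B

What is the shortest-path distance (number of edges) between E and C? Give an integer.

One shortest route is E – J – B – I – C, which uses 4 edges, and at distance 3 from E we only reach {H, I}, which does not include C. So d(E,C) = 4.

4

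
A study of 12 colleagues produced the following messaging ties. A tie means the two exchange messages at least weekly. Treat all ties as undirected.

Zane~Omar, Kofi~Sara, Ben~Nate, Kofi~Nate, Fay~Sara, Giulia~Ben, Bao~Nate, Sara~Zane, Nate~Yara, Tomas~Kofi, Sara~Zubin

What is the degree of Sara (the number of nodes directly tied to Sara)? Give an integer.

4

Sara is directly tied to Fay, Kofi, Zane, and Zubin. That is 4 neighbors, so the degree of Sara is 4.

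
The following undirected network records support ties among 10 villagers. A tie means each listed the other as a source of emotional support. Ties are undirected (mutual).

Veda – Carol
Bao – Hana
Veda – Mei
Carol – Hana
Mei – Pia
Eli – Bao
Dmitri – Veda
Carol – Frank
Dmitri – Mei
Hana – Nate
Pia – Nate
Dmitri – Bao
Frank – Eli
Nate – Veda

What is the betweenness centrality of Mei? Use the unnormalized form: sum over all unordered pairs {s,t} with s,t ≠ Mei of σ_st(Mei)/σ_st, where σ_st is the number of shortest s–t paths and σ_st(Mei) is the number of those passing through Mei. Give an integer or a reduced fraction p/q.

Pairs whose geodesics pass through Mei — Frank–Pia: 1/3; Eli–Pia: 1/2; Bao–Pia: 1/2; Pia–Dmitri: 1; Pia–Veda: 1/2; Pia–Carol: 1/3.
All other pairs contribute 0.
Summing the contributions gives betweenness(Mei) = 19/6.

19/6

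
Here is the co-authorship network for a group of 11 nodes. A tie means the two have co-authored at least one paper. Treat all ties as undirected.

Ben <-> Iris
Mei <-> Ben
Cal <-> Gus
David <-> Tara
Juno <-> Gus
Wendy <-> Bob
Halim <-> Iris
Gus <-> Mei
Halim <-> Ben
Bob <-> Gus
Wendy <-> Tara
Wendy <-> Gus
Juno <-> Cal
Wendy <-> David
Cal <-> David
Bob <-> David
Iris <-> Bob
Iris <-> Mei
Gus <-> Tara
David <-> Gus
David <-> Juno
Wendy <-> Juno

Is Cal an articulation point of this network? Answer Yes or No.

Even without Cal, every remaining node can still reach every other (the residual graph is connected), so Cal is not a cut vertex.

No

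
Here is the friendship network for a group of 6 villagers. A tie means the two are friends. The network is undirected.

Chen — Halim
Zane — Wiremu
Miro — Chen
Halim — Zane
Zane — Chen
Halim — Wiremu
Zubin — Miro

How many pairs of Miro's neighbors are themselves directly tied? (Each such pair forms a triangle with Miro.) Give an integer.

0

Miro's neighbors are Chen and Zubin, but none of them are tied to each other, so no triangle contains Miro.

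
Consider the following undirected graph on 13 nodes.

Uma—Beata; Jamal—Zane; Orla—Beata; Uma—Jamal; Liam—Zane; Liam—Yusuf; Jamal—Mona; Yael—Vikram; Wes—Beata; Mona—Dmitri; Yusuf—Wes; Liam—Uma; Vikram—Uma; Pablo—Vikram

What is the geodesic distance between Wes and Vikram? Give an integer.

3

One shortest route is Wes – Beata – Uma – Vikram, which uses 3 edges, and at distance 2 from Wes we only reach {Liam, Orla, Uma}, which does not include Vikram. So d(Wes,Vikram) = 3.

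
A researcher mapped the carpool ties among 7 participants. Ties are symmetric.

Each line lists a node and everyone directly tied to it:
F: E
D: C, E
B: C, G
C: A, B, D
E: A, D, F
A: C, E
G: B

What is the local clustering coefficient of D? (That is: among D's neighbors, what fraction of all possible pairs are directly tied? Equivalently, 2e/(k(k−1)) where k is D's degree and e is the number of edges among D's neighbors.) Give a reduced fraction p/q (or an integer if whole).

0

D's neighbors: C and E (k = 2).
Possible neighbor pairs: C(2,2) = 1. Edges among them: none → e = 0.
Clustering(D) = 0/1.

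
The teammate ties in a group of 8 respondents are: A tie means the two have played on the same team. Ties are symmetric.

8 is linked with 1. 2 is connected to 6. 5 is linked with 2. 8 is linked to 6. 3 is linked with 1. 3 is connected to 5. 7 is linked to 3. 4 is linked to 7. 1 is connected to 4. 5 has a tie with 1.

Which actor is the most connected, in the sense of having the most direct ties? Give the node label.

1

Degrees — 1:4, 2:2, 3:3, 4:2, 5:3, 6:2, 7:2, 8:2.
The maximum is 4, attained only by 1.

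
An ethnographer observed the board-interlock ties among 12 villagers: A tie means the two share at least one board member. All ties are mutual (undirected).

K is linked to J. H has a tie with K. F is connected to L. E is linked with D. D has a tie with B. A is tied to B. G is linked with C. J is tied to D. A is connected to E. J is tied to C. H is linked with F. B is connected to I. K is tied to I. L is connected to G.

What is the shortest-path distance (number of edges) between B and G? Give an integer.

One shortest route is B – D – J – C – G, which uses 4 edges, and at distance 3 from B we only reach {C, H}, which does not include G. So d(B,G) = 4.

4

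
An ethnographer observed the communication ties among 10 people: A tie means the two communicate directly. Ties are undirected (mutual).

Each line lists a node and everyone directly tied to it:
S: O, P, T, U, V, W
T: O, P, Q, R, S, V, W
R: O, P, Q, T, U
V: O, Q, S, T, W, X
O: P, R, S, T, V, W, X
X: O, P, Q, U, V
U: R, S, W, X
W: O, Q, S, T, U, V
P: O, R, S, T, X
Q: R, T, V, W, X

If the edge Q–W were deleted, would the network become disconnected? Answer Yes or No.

No

Even without that edge, Q still reaches W via Q – T – W, so the network stays connected. Not a bridge.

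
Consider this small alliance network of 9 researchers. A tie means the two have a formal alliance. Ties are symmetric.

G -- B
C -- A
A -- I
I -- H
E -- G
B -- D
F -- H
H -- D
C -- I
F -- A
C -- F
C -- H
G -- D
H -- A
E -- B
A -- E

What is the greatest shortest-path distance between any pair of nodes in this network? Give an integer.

Eccentricity of each node (its greatest distance to any other): A:2, B:3, C:3, D:2, E:2, F:3, G:3, H:2, I:3.
The maximum eccentricity is 3, realized for instance by the pair C–G via C – H – D – G. So the diameter is 3.

3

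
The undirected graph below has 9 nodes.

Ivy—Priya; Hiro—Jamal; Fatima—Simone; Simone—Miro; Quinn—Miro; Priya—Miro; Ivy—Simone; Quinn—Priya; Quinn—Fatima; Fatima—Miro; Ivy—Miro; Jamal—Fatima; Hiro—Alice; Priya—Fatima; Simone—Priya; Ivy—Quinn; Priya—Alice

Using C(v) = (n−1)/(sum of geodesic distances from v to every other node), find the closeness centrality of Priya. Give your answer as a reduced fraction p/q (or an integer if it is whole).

4/5

Distances from Priya: Alice:1, Fatima:1, Hiro:2, Ivy:1, Jamal:2, Miro:1, Quinn:1, Simone:1. Sum = 10.
n = 9, so closeness = 8/10 = 4/5.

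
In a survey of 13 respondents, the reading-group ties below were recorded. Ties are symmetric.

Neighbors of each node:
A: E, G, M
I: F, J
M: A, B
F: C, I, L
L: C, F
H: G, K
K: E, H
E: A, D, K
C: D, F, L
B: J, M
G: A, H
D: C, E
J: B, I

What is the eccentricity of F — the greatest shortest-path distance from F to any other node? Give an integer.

5

Distances from F: A:4, B:3, C:1, D:2, E:3, G:5, H:5, I:1, J:2, K:4, L:1, M:4.
The largest is 5 (to G and H), so the eccentricity of F is 5.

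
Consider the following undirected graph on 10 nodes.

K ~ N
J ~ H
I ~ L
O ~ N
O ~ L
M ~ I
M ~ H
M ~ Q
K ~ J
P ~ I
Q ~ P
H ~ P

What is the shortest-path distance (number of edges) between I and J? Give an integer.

3

One shortest route is I – P – H – J, which uses 3 edges, and at distance 2 from I we only reach {H, O, Q}, which does not include J. So d(I,J) = 3.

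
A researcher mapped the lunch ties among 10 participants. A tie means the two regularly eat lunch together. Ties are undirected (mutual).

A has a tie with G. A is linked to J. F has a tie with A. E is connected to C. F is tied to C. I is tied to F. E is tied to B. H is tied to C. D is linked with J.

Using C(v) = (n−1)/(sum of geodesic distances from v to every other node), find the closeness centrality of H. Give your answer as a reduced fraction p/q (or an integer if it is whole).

1/3

Distances from H: A:3, B:3, C:1, D:5, E:2, F:2, G:4, I:3, J:4. Sum = 27.
n = 10, so closeness = 9/27 = 1/3.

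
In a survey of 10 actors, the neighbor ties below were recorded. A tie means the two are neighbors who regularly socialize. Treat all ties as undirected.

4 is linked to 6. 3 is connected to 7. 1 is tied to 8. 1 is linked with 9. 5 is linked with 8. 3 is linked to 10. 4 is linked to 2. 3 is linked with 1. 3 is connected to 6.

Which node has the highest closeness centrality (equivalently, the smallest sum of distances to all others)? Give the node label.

Farness (sum of distances to all others) for each node — 1:18, 2:34, 3:16, 4:26, 5:32, 6:20, 7:24, 8:24, 9:26, 10:24.
The smallest farness is 16, for 3, so 3 has the highest closeness.

3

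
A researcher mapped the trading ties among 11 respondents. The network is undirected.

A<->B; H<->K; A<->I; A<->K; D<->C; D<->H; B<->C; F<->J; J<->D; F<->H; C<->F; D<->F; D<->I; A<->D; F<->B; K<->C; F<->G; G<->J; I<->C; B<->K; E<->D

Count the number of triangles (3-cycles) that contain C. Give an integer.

C's neighbors: B, D, F, I, and K.
Neighbor pairs that are themselves tied: C–B–F; C–B–K; C–D–F; C–D–I. Each forms one triangle with C, for 4 in total.

4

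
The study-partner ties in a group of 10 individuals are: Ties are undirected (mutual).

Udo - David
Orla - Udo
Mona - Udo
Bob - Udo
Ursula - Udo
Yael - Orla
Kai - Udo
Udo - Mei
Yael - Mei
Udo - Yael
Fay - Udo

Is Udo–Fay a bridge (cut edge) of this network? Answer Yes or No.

Yes

Without the Udo–Fay edge there is no alternate route between Udo and Fay, so the network disconnects. It is a bridge.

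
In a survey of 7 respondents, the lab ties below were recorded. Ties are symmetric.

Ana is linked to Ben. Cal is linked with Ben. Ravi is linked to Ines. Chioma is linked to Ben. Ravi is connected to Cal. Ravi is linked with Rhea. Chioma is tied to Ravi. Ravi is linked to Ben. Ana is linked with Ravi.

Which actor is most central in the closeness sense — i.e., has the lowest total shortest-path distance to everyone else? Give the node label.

Farness (sum of distances to all others) for each node — Ana:10, Ben:8, Cal:10, Chioma:10, Ines:11, Ravi:6, Rhea:11.
The smallest farness is 6, for Ravi, so Ravi has the highest closeness.

Ravi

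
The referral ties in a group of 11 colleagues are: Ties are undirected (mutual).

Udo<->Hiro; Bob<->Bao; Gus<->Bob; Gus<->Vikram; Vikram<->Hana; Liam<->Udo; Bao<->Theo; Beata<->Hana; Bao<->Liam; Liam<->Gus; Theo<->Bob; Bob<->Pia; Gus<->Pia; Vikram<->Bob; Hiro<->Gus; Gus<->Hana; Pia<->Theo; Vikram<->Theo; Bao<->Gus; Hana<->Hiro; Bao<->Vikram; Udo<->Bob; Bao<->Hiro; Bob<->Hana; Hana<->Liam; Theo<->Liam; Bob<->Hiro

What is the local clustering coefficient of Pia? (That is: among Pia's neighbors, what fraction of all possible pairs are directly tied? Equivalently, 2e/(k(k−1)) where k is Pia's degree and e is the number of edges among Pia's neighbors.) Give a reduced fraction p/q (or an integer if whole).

2/3

Pia's neighbors: Bob, Gus, and Theo (k = 3).
Possible neighbor pairs: C(3,2) = 3. Edges among them: Bob–Gus, Bob–Theo → e = 2.
Clustering(Pia) = 2/3.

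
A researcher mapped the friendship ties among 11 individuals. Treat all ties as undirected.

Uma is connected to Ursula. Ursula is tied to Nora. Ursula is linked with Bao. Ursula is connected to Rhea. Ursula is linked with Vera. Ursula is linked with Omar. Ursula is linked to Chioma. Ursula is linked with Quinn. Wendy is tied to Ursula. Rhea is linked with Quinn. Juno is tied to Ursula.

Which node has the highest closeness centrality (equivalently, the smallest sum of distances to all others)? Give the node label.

Farness (sum of distances to all others) for each node — Bao:19, Chioma:19, Juno:19, Nora:19, Omar:19, Quinn:18, Rhea:18, Uma:19, Ursula:10, Vera:19, Wendy:19.
The smallest farness is 10, for Ursula, so Ursula has the highest closeness.

Ursula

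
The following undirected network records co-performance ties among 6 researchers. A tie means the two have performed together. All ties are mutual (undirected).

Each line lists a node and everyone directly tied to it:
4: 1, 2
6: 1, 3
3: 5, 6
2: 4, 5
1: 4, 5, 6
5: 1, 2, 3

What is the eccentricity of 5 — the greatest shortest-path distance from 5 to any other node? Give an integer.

Distances from 5: 1:1, 2:1, 3:1, 4:2, 6:2.
The largest is 2 (to 6 and 4), so the eccentricity of 5 is 2.

2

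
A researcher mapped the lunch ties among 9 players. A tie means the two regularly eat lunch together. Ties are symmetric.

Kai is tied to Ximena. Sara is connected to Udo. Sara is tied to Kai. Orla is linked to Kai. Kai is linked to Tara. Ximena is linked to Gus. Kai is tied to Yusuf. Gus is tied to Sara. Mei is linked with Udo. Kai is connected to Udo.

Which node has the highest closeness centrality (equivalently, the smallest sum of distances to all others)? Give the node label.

Farness (sum of distances to all others) for each node — Gus:18, Kai:10, Mei:20, Orla:17, Sara:13, Tara:17, Udo:13, Ximena:15, Yusuf:17.
The smallest farness is 10, for Kai, so Kai has the highest closeness.

Kai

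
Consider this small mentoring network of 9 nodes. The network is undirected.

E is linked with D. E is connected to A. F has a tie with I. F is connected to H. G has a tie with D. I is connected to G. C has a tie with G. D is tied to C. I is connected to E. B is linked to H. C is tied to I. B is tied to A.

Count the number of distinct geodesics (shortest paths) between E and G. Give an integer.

The shortest distance is 2. The length-2 paths are: E–D–G; E–I–G.
That gives 2 distinct shortest paths.

2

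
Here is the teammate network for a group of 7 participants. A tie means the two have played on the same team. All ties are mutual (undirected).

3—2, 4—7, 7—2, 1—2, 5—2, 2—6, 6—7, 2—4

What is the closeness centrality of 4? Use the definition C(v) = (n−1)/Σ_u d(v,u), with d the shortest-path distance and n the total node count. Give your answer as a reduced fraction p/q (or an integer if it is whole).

3/5

Distances from 4: 1:2, 2:1, 3:2, 5:2, 6:2, 7:1. Sum = 10.
n = 7, so closeness = 6/10 = 3/5.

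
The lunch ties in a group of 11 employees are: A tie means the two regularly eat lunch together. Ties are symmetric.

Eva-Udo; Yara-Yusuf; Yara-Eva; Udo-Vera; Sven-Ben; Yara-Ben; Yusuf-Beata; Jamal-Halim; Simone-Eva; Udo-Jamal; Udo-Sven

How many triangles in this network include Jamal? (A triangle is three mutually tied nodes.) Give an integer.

0

Jamal's neighbors are Halim and Udo, but none of them are tied to each other, so no triangle contains Jamal.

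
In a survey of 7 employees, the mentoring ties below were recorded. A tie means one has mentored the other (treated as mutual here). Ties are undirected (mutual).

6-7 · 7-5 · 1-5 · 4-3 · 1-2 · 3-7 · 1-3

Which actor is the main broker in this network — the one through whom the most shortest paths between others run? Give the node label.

Unnormalized betweenness of each node: 1:6, 2:0, 3:7, 4:0, 5:2, 6:0, 7:6.
3 has the largest value, 7, making it the main broker — the node through which the most shortest paths run.

3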